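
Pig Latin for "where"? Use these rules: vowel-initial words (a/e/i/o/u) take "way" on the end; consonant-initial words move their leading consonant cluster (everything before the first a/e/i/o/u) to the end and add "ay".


Word: "where"
Starts with consonant(s) → move to end, add 'ay'
Consonant cluster: "wh"
Pig Latin = "erewhay"


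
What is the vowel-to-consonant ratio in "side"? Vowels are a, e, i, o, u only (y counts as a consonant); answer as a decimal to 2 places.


Word: "side"
Vowels (a,e,i,o,u): 2
Consonants: 2
Ratio = 2/2
= 1.00


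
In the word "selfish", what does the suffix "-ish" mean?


Suffix: -ish
Example: selfish (self + -ish)
Meaning = somewhat / having the qualities of


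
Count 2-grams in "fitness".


Word: "fitness" (length 7)
Number of 2-grams = length - 2 + 1 = 7 - 2 + 1
= 6


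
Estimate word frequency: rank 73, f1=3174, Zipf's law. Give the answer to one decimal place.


Zipf's law: f(r) = f(1) / r
f(1) = 3174
f(73) = 3174 / 73
= 43.5 occurrences


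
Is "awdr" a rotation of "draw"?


Word: "draw", Candidate: "awdr"
Method: check if candidate is substring of word+word
"drawdraw" contains "awdr"? Yes
Is rotation = Yes


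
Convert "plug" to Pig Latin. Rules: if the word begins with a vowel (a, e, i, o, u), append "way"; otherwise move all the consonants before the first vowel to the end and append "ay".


Word: "plug"
Starts with consonant(s) → move to end, add 'ay'
Consonant cluster: "pl"
Pig Latin = "ugplay"


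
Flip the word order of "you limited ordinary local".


Original: "you limited ordinary local"
Words (1..n): you | limited | ordinary | local
Reversed (n..1): local | ordinary | limited | you
Result = "local ordinary limited you"


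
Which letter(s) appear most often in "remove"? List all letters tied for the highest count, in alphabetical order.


Word: "remove"
Letter counts:
  'e': 2
  'm': 1
  'o': 1
  'r': 1
  'v': 1
Maximum count = 2
Most frequent = 'e' (2 times each)


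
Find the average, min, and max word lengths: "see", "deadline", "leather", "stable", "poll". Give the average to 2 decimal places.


Lengths: "see"=3, "deadline"=8, "leather"=7, "stable"=6, "poll"=4
Sum = 28, Count = 5
Average = 28/5 = 5.60
= avg=5.60, min=3, max=8


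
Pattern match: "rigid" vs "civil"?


Pattern of "rigid": [0, 1, 2, 1, 3]
Pattern of "civil": [0, 1, 2, 1, 3]
Patterns match
Same pattern = Yes


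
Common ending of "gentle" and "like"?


Word 1: "gentle"
Word 2: "like"
Comparing from end:
  Pos -1: 'e' == 'e'
  Pos -2: 'l' != 'k' (stop)
LCS = "e" (length 1)


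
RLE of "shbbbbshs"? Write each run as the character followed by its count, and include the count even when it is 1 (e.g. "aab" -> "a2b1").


String: "shbbbbshs"
Scanning for consecutive runs:
  's' x 1
  'h' x 1
  'b' x 4
  's' x 1
  'h' x 1
  's' x 1
RLE = "s1h1b4s1h1s1"


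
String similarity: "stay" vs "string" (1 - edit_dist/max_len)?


Word 1: "stay" (length 4)
Word 2: "string" (length 6)
One optimal edit sequence:
  1. keep 's'
  2. keep 't'
  3. insert 'r'  (+1)
  4. insert 'i'  (+1)
  5. substitute 'a' -> 'n'  (+1)
  6. substitute 'y' -> 'g'  (+1)
Edit distance = 4
Max length = max(4, 6) = 6
Similarity = 1 - 4/6
= 0.3333


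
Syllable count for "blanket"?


Word: "blanket"
Syllable breakdown: blan-ket
Counting: 2 parts
= 2 syllables


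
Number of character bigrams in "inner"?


Word: "inner" (length 5)
Number of 2-grams = length - 2 + 1 = 5 - 2 + 1
= 4


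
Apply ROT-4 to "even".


Word: "even"
Shift: 4
Each letter → (letter + shift) mod 26:
  'e' (4) + 4 = 8 → 'i'
  'v' (21) + 4 = 25 → 'z'
  'e' (4) + 4 = 8 → 'i'
  'n' (13) + 4 = 17 → 'r'
Result = "izir"


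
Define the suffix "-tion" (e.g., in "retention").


Suffix: -tion
Example: retention (retain + -tion, with a spelling change)
Meaning = act or process


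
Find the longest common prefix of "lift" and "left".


Word 1: "lift"
Word 2: "left"
Comparing from start:
  Pos 0: 'l' == 'l'
  Pos 1: 'i' != 'e' (stop)
LCP = "l" (length 1)


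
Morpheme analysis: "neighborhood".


Word: "neighborhood"
Morphemes: neighbor + -hood
Each morpheme carries meaning
= 2 morphemes


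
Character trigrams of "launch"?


Word: "launch" (length 6)
Number of trigrams = 6 - 3 + 1 = 4
  Position 0: "lau"
  Position 1: "aun"
  Position 2: "unc"
  Position 3: "nch"
Trigrams = "lau", "aun", "unc", "nch"


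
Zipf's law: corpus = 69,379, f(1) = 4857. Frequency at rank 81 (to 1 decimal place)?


Zipf's law: f(r) = f(1) / r
f(1) = 4857
f(81) = 4857 / 81
= 60.0 occurrences


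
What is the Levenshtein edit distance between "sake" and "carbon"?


Word 1: "sake" (length 4)
Word 2: "carbon" (length 6)
One optimal edit sequence (insert/delete/substitute each cost 1):
  1. substitute 's' -> 'c'  (+1)
  2. keep 'a'
  3. insert 'r'  (+1)
  4. insert 'b'  (+1)
  5. substitute 'k' -> 'o'  (+1)
  6. substitute 'e' -> 'n'  (+1)
Total edit operations: 5
Edit distance = 5


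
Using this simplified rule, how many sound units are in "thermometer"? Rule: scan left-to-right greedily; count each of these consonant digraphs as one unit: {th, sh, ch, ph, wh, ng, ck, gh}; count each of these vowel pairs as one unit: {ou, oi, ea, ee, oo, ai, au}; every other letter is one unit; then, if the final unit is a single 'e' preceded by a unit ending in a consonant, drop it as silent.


Word: "thermometer" (11 letters)
Left-to-right scan:
  [1] 'th' (digraph)
  [2] 'e' (letter)
  [3] 'r' (letter)
  [4] 'm' (letter)
  [5] 'o' (letter)
  [6] 'm' (letter)
  [7] 'e' (letter)
  [8] 't' (letter)
  [9] 'e' (letter)
  [10] 'r' (letter)
Units from scan: 10
Sound units = 10 units


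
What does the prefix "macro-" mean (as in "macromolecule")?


Prefix: macro-
Example: macromolecule (macro- + molecule)
Meaning = large


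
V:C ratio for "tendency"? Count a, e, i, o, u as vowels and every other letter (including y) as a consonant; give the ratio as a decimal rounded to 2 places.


Word: "tendency"
Vowels (a,e,i,o,u): 2
Consonants: 6
Ratio = 2/6
= 0.33


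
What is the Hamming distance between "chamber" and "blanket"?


Comparing character by character (same length = 7):
  Pos 0: 'c' vs 'b' !=
  Pos 1: 'h' vs 'l' !=
  Pos 2: 'a' vs 'a' =
  Pos 3: 'm' vs 'n' !=
  Pos 4: 'b' vs 'k' !=
  Pos 5: 'e' vs 'e' =
  Pos 6: 'r' vs 't' !=
Hamming distance = 5


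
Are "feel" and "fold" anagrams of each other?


Word 1: "feel" → sorted: eefl
Word 2: "fold" → sorted: dflo
Same letters? eefl != dflo
Anagram = No


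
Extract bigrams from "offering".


Word: "offering" (length 8)
Number of bigrams = 8 - 2 + 1 = 7
  Position 0: "of"
  Position 1: "ff"
  Position 2: "fe"
  Position 3: "er"
  Position 4: "ri"
  Position 5: "in"
  Position 6: "ng"
Bigrams = "of", "ff", "fe", "er", "ri", "in", "ng"


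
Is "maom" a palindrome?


Word: "maom"
Reversed: "moam"
Forward == Backward? maom != moam
Palindrome = No


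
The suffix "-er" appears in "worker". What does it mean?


Suffix: -er
As in: worker -> work + -er
Meaning = one who / more


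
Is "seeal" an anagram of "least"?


Word 1: "least" → sorted: aelst
Word 2: "seeal" → sorted: aeels
Same letters? aelst != aeels
Anagram = No


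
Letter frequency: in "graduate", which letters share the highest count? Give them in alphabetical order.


Word: "graduate"
Letter counts:
  'a': 2
  'd': 1
  'e': 1
  'g': 1
  'r': 1
  't': 1
  'u': 1
Maximum count = 2
Most frequent = 'a' (2 times each)


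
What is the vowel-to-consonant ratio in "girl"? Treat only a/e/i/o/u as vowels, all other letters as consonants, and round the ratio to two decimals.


Word: "girl"
Vowels (a,e,i,o,u): 1
Consonants: 3
Ratio = 1/3
= 0.33


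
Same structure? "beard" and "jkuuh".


Pattern of "beard": [0, 1, 2, 3, 4]
Pattern of "jkuuh": [0, 1, 2, 2, 3]
Patterns do not match
Same pattern = No


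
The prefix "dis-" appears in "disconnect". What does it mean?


Prefix: dis-
Example: disconnect (dis- + connect)
Meaning = not / opposite


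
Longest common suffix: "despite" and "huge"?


Word 1: "despite"
Word 2: "huge"
Comparing from end:
  Pos -1: 'e' == 'e'
  Pos -2: 't' != 'g' (stop)
LCS = "e" (length 1)


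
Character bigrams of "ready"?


Word: "ready" (length 5)
Number of bigrams = 5 - 2 + 1 = 4
  Position 0: "re"
  Position 1: "ea"
  Position 2: "ad"
  Position 3: "dy"
Bigrams = "re", "ea", "ad", "dy"


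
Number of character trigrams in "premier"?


Word: "premier" (length 7)
Number of 3-grams = length - 3 + 1 = 7 - 3 + 1
= 5


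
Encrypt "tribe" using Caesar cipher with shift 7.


Word: "tribe"
Shift: 7
Each letter → (letter + shift) mod 26:
  't' (19) + 7 = 0 → 'a'
  'r' (17) + 7 = 24 → 'y'
  'i' (8) + 7 = 15 → 'p'
  'b' (1) + 7 = 8 → 'i'
  'e' (4) + 7 = 11 → 'l'
Result = "aypil"


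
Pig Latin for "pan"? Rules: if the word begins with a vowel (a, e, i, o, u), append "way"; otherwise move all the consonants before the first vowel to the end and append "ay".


Word: "pan"
Starts with consonant(s) → move to end, add 'ay'
Consonant cluster: "p"
Pig Latin = "anpay"


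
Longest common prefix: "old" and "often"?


Word 1: "old"
Word 2: "often"
Comparing from start:
  Pos 0: 'o' == 'o'
  Pos 1: 'l' != 'f' (stop)
LCP = "o" (length 1)


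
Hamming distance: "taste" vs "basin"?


Comparing character by character (same length = 5):
  Pos 0: 't' vs 'b' !=
  Pos 1: 'a' vs 'a' =
  Pos 2: 's' vs 's' =
  Pos 3: 't' vs 'i' !=
  Pos 4: 'e' vs 'n' !=
Hamming distance = 3


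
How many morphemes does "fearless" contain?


Word: "fearless"
Morphemes: fear + -less
Each morpheme carries meaning
= 2 morphemes


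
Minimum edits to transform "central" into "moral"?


Word 1: "central" (length 7)
Word 2: "moral" (length 5)
One optimal edit sequence (insert/delete/substitute each cost 1):
  1. delete 'c'  (+1)
  2. delete 'e'  (+1)
  3. substitute 'n' -> 'm'  (+1)
  4. substitute 't' -> 'o'  (+1)
  5. keep 'r'
  6. keep 'a'
  7. keep 'l'
Total edit operations: 4
Edit distance = 4


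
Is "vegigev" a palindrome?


Word: "vegigev"
Reversed: "vegigev"
Forward == Backward? vegigev == vegigev
Palindrome = Yes


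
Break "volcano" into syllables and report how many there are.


Word: "volcano"
Syllable breakdown: vol | ca | no
Counting: 3 parts
= 3 syllables


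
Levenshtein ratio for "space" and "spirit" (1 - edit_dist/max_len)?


Word 1: "space" (length 5)
Word 2: "spirit" (length 6)
One optimal edit sequence:
  1. keep 's'
  2. keep 'p'
  3. insert 'i'  (+1)
  4. substitute 'a' -> 'r'  (+1)
  5. substitute 'c' -> 'i'  (+1)
  6. substitute 'e' -> 't'  (+1)
Edit distance = 4
Max length = max(5, 6) = 6
Similarity = 1 - 4/6
= 0.3333


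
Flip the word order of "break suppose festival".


Original: "break suppose festival"
Words (1..n): break | suppose | festival
Reversed (n..1): festival | suppose | break
Result = "festival suppose break"


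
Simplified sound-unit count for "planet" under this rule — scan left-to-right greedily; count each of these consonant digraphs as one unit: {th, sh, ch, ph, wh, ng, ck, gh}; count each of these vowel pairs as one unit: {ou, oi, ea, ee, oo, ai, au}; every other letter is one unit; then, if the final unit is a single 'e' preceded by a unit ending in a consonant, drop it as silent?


Word: "planet" (6 letters)
Left-to-right scan:
  [1] 'p' (letter)
  [2] 'l' (letter)
  [3] 'a' (letter)
  [4] 'n' (letter)
  [5] 'e' (letter)
  [6] 't' (letter)
Units from scan: 6
Sound units = 6 units


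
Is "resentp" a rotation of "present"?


Word: "present", Candidate: "resentp"
Method: check if candidate is substring of word+word
"presentpresent" contains "resentp"? Yes
Is rotation = Yes


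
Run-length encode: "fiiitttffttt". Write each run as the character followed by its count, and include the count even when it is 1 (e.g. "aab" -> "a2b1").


String: "fiiitttffttt"
Scanning for consecutive runs:
  'f' x 1
  'i' x 3
  't' x 3
  'f' x 2
  't' x 3
RLE = "f1i3t3f2t3"


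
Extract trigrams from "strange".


Word: "strange" (length 7)
Number of trigrams = 7 - 3 + 1 = 5
  Position 0: "str"
  Position 1: "tra"
  Position 2: "ran"
  Position 3: "ang"
  Position 4: "nge"
Trigrams = "str", "tra", "ran", "ang", "nge"


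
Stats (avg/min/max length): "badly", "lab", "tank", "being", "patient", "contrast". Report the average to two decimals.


Lengths: "badly"=5, "lab"=3, "tank"=4, "being"=5, "patient"=7, "contrast"=8
Sum = 32, Count = 6
Average = 32/6 = 5.33
= avg=5.33, min=3, max=8


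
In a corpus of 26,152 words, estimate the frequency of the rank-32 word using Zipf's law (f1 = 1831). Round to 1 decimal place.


Zipf's law: f(r) = f(1) / r
f(1) = 1831
f(32) = 1831 / 32
= 57.2 occurrences


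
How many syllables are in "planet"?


Word: "planet"
Syllable breakdown: plan / et
Counting: 2 parts
= 2 syllables


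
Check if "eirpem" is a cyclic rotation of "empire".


Word: "empire", Candidate: "eirpem"
Method: check if candidate is substring of word+word
"empireempire" contains "eirpem"? No
Is rotation = No


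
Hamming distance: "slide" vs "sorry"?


Comparing character by character (same length = 5):
  Pos 0: 's' vs 's' =
  Pos 1: 'l' vs 'o' !=
  Pos 2: 'i' vs 'r' !=
  Pos 3: 'd' vs 'r' !=
  Pos 4: 'e' vs 'y' !=
Hamming distance = 4


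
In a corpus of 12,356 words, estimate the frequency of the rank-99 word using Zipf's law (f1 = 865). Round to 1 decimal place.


Zipf's law: f(r) = f(1) / r
f(1) = 865
f(99) = 865 / 99
= 8.7 occurrences


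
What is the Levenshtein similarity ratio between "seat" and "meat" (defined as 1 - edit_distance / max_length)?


Word 1: "seat" (length 4)
Word 2: "meat" (length 4)
One optimal edit sequence:
  1. substitute 's' -> 'm'  (+1)
  2. keep 'e'
  3. keep 'a'
  4. keep 't'
Edit distance = 1
Max length = max(4, 4) = 4
Similarity = 1 - 1/4
= 0.7500


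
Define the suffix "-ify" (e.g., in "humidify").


Suffix: -ify
Example: humidify = humid + -ify
Meaning = to make


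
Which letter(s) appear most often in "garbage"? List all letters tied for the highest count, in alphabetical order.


Word: "garbage"
Letter counts:
  'a': 2
  'b': 1
  'e': 1
  'g': 2
  'r': 1
Maximum count = 2
Most frequent = 'a', 'g' (2 times each)


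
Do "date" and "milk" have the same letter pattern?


Pattern of "date": [0, 1, 2, 3]
Pattern of "milk": [0, 1, 2, 3]
Patterns match
Same pattern = Yes


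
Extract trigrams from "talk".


Word: "talk" (length 4)
Number of trigrams = 4 - 3 + 1 = 2
  Position 0: "tal"
  Position 1: "alk"
Trigrams = "tal", "alk"


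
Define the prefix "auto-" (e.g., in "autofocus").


Prefix: auto-
Example: autofocus (auto- + focus)
Meaning = self


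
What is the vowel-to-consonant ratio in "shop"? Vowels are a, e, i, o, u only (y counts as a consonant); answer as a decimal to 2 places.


Word: "shop"
Vowels (a,e,i,o,u): 1
Consonants: 3
Ratio = 1/3
= 0.33


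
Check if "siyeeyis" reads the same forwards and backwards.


Word: "siyeeyis"
Reversed: "siyeeyis"
Forward == Backward? siyeeyis == siyeeyis
Palindrome = Yes


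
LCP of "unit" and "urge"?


Word 1: "unit"
Word 2: "urge"
Comparing from start:
  Pos 0: 'u' == 'u'
  Pos 1: 'n' != 'r' (stop)
LCP = "u" (length 1)


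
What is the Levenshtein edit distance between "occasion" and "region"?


Word 1: "occasion" (length 8)
Word 2: "region" (length 6)
One optimal edit sequence (insert/delete/substitute each cost 1):
  1. delete 'o'  (+1)
  2. delete 'c'  (+1)
  3. substitute 'c' -> 'r'  (+1)
  4. substitute 'a' -> 'e'  (+1)
  5. substitute 's' -> 'g'  (+1)
  6. keep 'i'
  7. keep 'o'
  8. keep 'n'
Total edit operations: 5
Edit distance = 5


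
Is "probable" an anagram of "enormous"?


Word 1: "enormous" → sorted: emnoorsu
Word 2: "probable" → sorted: abbelopr
Same letters? emnoorsu != abbelopr
Anagram = No


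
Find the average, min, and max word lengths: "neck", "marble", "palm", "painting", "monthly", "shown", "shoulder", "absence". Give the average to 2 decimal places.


Lengths: "neck"=4, "marble"=6, "palm"=4, "painting"=8, "monthly"=7, "shown"=5, "shoulder"=8, "absence"=7
Sum = 49, Count = 8
Average = 49/8 = 6.13
= avg=6.13, min=4, max=8


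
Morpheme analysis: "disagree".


Word: "disagree"
Morphemes: dis- / agree
Each morpheme carries meaning
= 2 morphemes


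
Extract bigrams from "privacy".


Word: "privacy" (length 7)
Number of bigrams = 7 - 2 + 1 = 6
  Position 0: "pr"
  Position 1: "ri"
  Position 2: "iv"
  Position 3: "va"
  Position 4: "ac"
  Position 5: "cy"
Bigrams = "pr", "ri", "iv", "va", "ac", "cy"


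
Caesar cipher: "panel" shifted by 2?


Word: "panel"
Shift: 2
Each letter → (letter + shift) mod 26:
  'p' (15) + 2 = 17 → 'r'
  'a' (0) + 2 = 2 → 'c'
  'n' (13) + 2 = 15 → 'p'
  'e' (4) + 2 = 6 → 'g'
  'l' (11) + 2 = 13 → 'n'
Result = "rcpgn"


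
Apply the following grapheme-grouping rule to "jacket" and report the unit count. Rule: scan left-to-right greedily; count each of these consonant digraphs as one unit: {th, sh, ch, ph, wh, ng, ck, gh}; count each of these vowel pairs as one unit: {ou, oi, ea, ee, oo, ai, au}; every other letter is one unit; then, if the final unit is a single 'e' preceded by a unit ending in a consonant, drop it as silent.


Word: "jacket" (6 letters)
Left-to-right scan:
  [1] 'j' (letter)
  [2] 'a' (letter)
  [3] 'ck' (digraph)
  [4] 'e' (letter)
  [5] 't' (letter)
Units from scan: 5
Sound units = 5 units


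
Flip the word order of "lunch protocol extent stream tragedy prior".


Original: "lunch protocol extent stream tragedy prior"
Words (1..n): lunch | protocol | extent | stream | tragedy | prior
Reversed (n..1): prior | tragedy | stream | extent | protocol | lunch
Result = "prior tragedy stream extent protocol lunch"


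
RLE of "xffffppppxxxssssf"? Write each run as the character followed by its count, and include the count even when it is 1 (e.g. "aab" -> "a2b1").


String: "xffffppppxxxssssf"
Scanning for consecutive runs:
  'x' x 1
  'f' x 4
  'p' x 4
  'x' x 3
  's' x 4
  'f' x 1
RLE = "x1f4p4x3s4f1"


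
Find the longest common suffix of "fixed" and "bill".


Word 1: "fixed"
Word 2: "bill"
Comparing from end:
  Pos -1: 'd' != 'l' (stop)
LCS = "" (length 0)


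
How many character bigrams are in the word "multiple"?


Word: "multiple" (length 8)
Number of 2-grams = length - 2 + 1 = 8 - 2 + 1
= 7


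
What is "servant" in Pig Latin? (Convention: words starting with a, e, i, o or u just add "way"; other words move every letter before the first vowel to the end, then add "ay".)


Word: "servant"
Starts with consonant(s) → move to end, add 'ay'
Consonant cluster: "s"
Pig Latin = "ervantsay"


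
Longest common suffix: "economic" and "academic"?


Word 1: "economic"
Word 2: "academic"
Comparing from end:
  Pos -1: 'c' == 'c'
  Pos -2: 'i' == 'i'
  Pos -3: 'm' == 'm'
  Pos -4: 'o' != 'e' (stop)
LCS = "mic" (length 3)


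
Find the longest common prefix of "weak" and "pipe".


Word 1: "weak"
Word 2: "pipe"
Comparing from start:
  Pos 0: 'w' != 'p' (stop)
LCP = "" (length 0)


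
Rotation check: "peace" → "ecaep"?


Word: "peace", Candidate: "ecaep"
Method: check if candidate is substring of word+word
"peacepeace" contains "ecaep"? No
Is rotation = No


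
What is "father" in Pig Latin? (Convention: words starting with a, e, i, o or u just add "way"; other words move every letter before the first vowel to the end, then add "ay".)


Word: "father"
Starts with consonant(s) → move to end, add 'ay'
Consonant cluster: "f"
Pig Latin = "atherfay"


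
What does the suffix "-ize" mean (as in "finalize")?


Suffix: -ize
Example: finalize = final + -ize
Meaning = to make


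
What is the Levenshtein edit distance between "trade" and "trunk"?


Word 1: "trade" (length 5)
Word 2: "trunk" (length 5)
One optimal edit sequence (insert/delete/substitute each cost 1):
  1. keep 't'
  2. keep 'r'
  3. substitute 'a' -> 'u'  (+1)
  4. substitute 'd' -> 'n'  (+1)
  5. substitute 'e' -> 'k'  (+1)
Total edit operations: 3
Edit distance = 3


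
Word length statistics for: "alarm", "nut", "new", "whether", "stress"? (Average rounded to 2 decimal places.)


Lengths: "alarm"=5, "nut"=3, "new"=3, "whether"=7, "stress"=6
Sum = 24, Count = 5
Average = 24/5 = 4.80
= avg=4.80, min=3, max=7


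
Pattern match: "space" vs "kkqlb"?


Pattern of "space": [0, 1, 2, 3, 4]
Pattern of "kkqlb": [0, 0, 1, 2, 3]
Patterns do not match
Same pattern = No


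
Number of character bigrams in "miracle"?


Word: "miracle" (length 7)
Number of 2-grams = length - 2 + 1 = 7 - 2 + 1
= 6


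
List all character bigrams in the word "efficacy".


Word: "efficacy" (length 8)
Number of bigrams = 8 - 2 + 1 = 7
  Position 0: "ef"
  Position 1: "ff"
  Position 2: "fi"
  Position 3: "ic"
  Position 4: "ca"
  Position 5: "ac"
  Position 6: "cy"
Bigrams = "ef", "ff", "fi", "ic", "ca", "ac", "cy"


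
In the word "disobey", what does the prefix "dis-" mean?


Prefix: dis-
Example: disobey = dis- + obey
Meaning = not / opposite


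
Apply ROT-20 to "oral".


Word: "oral"
Shift: 20
Each letter → (letter + shift) mod 26:
  'o' (14) + 20 = 8 → 'i'
  'r' (17) + 20 = 11 → 'l'
  'a' (0) + 20 = 20 → 'u'
  'l' (11) + 20 = 5 → 'f'
Result = "iluf"


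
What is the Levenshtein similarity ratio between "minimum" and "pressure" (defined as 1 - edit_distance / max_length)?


Word 1: "minimum" (length 7)
Word 2: "pressure" (length 8)
One optimal edit sequence:
  1. substitute 'm' -> 'p'  (+1)
  2. substitute 'i' -> 'r'  (+1)
  3. substitute 'n' -> 'e'  (+1)
  4. substitute 'i' -> 's'  (+1)
  5. substitute 'm' -> 's'  (+1)
  6. keep 'u'
  7. insert 'r'  (+1)
  8. substitute 'm' -> 'e'  (+1)
Edit distance = 7
Max length = max(7, 8) = 8
Similarity = 1 - 7/8
= 0.1250


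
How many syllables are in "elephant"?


Word: "elephant"
Syllable breakdown: el · e · phant
Counting: 3 parts
= 3 syllables


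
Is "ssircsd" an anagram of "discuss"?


Word 1: "discuss" → sorted: cdisssu
Word 2: "ssircsd" → sorted: cdirsss
Same letters? cdisssu != cdirsss
Anagram = No


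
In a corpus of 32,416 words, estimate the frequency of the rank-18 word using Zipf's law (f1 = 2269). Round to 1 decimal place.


Zipf's law: f(r) = f(1) / r
f(1) = 2269
f(18) = 2269 / 18
= 126.1 occurrences


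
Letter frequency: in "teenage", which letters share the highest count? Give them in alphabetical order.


Word: "teenage"
Letter counts:
  'a': 1
  'e': 3
  'g': 1
  'n': 1
  't': 1
Maximum count = 3
Most frequent = 'e' (3 times each)


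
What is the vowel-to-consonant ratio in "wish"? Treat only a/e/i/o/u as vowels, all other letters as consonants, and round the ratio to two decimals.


Word: "wish"
Vowels (a,e,i,o,u): 1
Consonants: 3
Ratio = 1/3
= 0.33


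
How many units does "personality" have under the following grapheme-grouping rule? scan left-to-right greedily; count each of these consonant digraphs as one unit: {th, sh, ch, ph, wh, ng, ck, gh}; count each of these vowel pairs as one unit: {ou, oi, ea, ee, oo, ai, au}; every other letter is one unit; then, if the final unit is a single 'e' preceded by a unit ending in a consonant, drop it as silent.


Word: "personality" (11 letters)
Left-to-right scan:
  [1] 'p' (letter)
  [2] 'e' (letter)
  [3] 'r' (letter)
  [4] 's' (letter)
  [5] 'o' (letter)
  [6] 'n' (letter)
  [7] 'a' (letter)
  [8] 'l' (letter)
  [9] 'i' (letter)
  [10] 't' (letter)
  [11] 'y' (letter)
Units from scan: 11
Sound units = 11 units


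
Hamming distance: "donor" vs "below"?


Comparing character by character (same length = 5):
  Pos 0: 'd' vs 'b' !=
  Pos 1: 'o' vs 'e' !=
  Pos 2: 'n' vs 'l' !=
  Pos 3: 'o' vs 'o' =
  Pos 4: 'r' vs 'w' !=
Hamming distance = 4


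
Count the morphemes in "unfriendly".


Word: "unfriendly"
Morphemes: un- | friend | -ly
Each morpheme carries meaning
= 3 morphemes


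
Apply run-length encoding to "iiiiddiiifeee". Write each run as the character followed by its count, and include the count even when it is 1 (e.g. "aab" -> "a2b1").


String: "iiiiddiiifeee"
Scanning for consecutive runs:
  'i' x 4
  'd' x 2
  'i' x 3
  'f' x 1
  'e' x 3
RLE = "i4d2i3f1e3"


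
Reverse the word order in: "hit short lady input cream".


Original: "hit short lady input cream"
Words (1..n): hit | short | lady | input | cream
Reversed (n..1): cream | input | lady | short | hit
Result = "cream input lady short hit"


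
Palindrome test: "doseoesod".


Word: "doseoesod"
Reversed: "doseoesod"
Forward == Backward? doseoesod == doseoesod
Palindrome = Yes


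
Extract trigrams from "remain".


Word: "remain" (length 6)
Number of trigrams = 6 - 3 + 1 = 4
  Position 0: "rem"
  Position 1: "ema"
  Position 2: "mai"
  Position 3: "ain"
Trigrams = "rem", "ema", "mai", "ain"


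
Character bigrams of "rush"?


Word: "rush" (length 4)
Number of bigrams = 4 - 2 + 1 = 3
  Position 0: "ru"
  Position 1: "us"
  Position 2: "sh"
Bigrams = "ru", "us", "sh"


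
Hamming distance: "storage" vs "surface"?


Comparing character by character (same length = 7):
  Pos 0: 's' vs 's' =
  Pos 1: 't' vs 'u' !=
  Pos 2: 'o' vs 'r' !=
  Pos 3: 'r' vs 'f' !=
  Pos 4: 'a' vs 'a' =
  Pos 5: 'g' vs 'c' !=
  Pos 6: 'e' vs 'e' =
Hamming distance = 4


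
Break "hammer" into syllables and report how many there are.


Word: "hammer"
Syllable breakdown: ham-mer
Counting: 2 parts
= 2 syllables


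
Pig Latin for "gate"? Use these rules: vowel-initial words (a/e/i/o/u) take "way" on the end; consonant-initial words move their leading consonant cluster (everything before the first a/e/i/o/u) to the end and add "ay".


Word: "gate"
Starts with consonant(s) → move to end, add 'ay'
Consonant cluster: "g"
Pig Latin = "ategay"


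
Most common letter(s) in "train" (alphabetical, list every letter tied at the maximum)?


Word: "train"
Letter counts:
  'a': 1
  'i': 1
  'n': 1
  'r': 1
  't': 1
Maximum count = 1
Most frequent = 'a', 'i', 'n', 'r', 't' (1 time each)


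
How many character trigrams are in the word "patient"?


Word: "patient" (length 7)
Number of 3-grams = length - 3 + 1 = 7 - 3 + 1
= 5


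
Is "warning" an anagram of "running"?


Word 1: "running" → sorted: ginnnru
Word 2: "warning" → sorted: aginnrw
Same letters? ginnnru != aginnrw
Anagram = No


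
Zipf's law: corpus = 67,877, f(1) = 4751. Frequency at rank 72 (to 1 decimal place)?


Zipf's law: f(r) = f(1) / r
f(1) = 4751
f(72) = 4751 / 72
= 66.0 occurrences


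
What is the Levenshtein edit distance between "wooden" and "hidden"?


Word 1: "wooden" (length 6)
Word 2: "hidden" (length 6)
One optimal edit sequence (insert/delete/substitute each cost 1):
  1. substitute 'w' -> 'h'  (+1)
  2. substitute 'o' -> 'i'  (+1)
  3. substitute 'o' -> 'd'  (+1)
  4. keep 'd'
  5. keep 'e'
  6. keep 'n'
Total edit operations: 3
Edit distance = 3


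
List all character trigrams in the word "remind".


Word: "remind" (length 6)
Number of trigrams = 6 - 3 + 1 = 4
  Position 0: "rem"
  Position 1: "emi"
  Position 2: "min"
  Position 3: "ind"
Trigrams = "rem", "emi", "min", "ind"


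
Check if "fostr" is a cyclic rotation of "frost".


Word: "frost", Candidate: "fostr"
Method: check if candidate is substring of word+word
"frostfrost" contains "fostr"? No
Is rotation = No


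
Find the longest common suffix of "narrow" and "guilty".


Word 1: "narrow"
Word 2: "guilty"
Comparing from end:
  Pos -1: 'w' != 'y' (stop)
LCS = "" (length 0)


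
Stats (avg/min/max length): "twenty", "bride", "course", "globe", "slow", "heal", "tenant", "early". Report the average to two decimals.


Lengths: "twenty"=6, "bride"=5, "course"=6, "globe"=5, "slow"=4, "heal"=4, "tenant"=6, "early"=5
Sum = 41, Count = 8
Average = 41/8 = 5.13
= avg=5.13, min=4, max=6


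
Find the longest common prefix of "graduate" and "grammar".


Word 1: "graduate"
Word 2: "grammar"
Comparing from start:
  Pos 0: 'g' == 'g'
  Pos 1: 'r' == 'r'
  Pos 2: 'a' == 'a'
  Pos 3: 'd' != 'm' (stop)
LCP = "gra" (length 3)


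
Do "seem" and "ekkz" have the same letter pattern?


Pattern of "seem": [0, 1, 1, 2]
Pattern of "ekkz": [0, 1, 1, 2]
Patterns match
Same pattern = Yes


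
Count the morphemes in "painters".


Word: "painters"
Morphemes: paint | -er | -s
Each morpheme carries meaning
= 3 morphemes


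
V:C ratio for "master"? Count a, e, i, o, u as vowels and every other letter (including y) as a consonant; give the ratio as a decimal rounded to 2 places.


Word: "master"
Vowels (a,e,i,o,u): 2
Consonants: 4
Ratio = 2/4
= 0.50


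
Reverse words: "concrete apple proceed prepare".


Original: "concrete apple proceed prepare"
Words (1..n): concrete | apple | proceed | prepare
Reversed (n..1): prepare | proceed | apple | concrete
Result = "prepare proceed apple concrete"


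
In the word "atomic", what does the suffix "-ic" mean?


Suffix: -ic
Example: atomic (atom + -ic)
Meaning = relating to


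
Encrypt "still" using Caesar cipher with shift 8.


Word: "still"
Shift: 8
Each letter → (letter + shift) mod 26:
  's' (18) + 8 = 0 → 'a'
  't' (19) + 8 = 1 → 'b'
  'i' (8) + 8 = 16 → 'q'
  'l' (11) + 8 = 19 → 't'
  'l' (11) + 8 = 19 → 't'
Result = "abqtt"


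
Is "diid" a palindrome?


Word: "diid"
Reversed: "diid"
Forward == Backward? diid == diid
Palindrome = Yes


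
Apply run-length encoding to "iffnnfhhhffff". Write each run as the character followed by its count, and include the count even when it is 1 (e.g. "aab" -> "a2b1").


String: "iffnnfhhhffff"
Scanning for consecutive runs:
  'i' x 1
  'f' x 2
  'n' x 2
  'f' x 1
  'h' x 3
  'f' x 4
RLE = "i1f2n2f1h3f4"


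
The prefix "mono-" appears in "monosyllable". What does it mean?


Prefix: mono-
Example: monosyllable (mono- + syllable)
Meaning = one


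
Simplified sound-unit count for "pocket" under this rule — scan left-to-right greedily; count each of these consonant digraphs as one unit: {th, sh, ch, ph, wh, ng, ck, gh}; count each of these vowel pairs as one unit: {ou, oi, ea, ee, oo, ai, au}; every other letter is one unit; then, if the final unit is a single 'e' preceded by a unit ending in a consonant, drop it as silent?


Word: "pocket" (6 letters)
Left-to-right scan:
  [1] 'p' (letter)
  [2] 'o' (letter)
  [3] 'ck' (digraph)
  [4] 'e' (letter)
  [5] 't' (letter)
Units from scan: 5
Sound units = 5 units


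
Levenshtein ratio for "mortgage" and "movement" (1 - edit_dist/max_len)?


Word 1: "mortgage" (length 8)
Word 2: "movement" (length 8)
One optimal edit sequence:
  1. keep 'm'
  2. keep 'o'
  3. substitute 'r' -> 'v'  (+1)
  4. substitute 't' -> 'e'  (+1)
  5. substitute 'g' -> 'm'  (+1)
  6. substitute 'a' -> 'e'  (+1)
  7. substitute 'g' -> 'n'  (+1)
  8. substitute 'e' -> 't'  (+1)
Edit distance = 6
Max length = max(8, 8) = 8
Similarity = 1 - 6/8
= 0.2500


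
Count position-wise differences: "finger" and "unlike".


Comparing character by character (same length = 6):
  Pos 0: 'f' vs 'u' !=
  Pos 1: 'i' vs 'n' !=
  Pos 2: 'n' vs 'l' !=
  Pos 3: 'g' vs 'i' !=
  Pos 4: 'e' vs 'k' !=
  Pos 5: 'r' vs 'e' !=
Hamming distance = 6


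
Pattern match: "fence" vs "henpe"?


Pattern of "fence": [0, 1, 2, 3, 1]
Pattern of "henpe": [0, 1, 2, 3, 1]
Patterns match
Same pattern = Yes


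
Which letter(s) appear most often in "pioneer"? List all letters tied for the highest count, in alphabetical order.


Word: "pioneer"
Letter counts:
  'e': 2
  'i': 1
  'n': 1
  'o': 1
  'p': 1
  'r': 1
Maximum count = 2
Most frequent = 'e' (2 times each)


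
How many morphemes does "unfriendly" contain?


Word: "unfriendly"
Morphemes: un- / friend / -ly
Each morpheme carries meaning
= 3 morphemes


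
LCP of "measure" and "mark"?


Word 1: "measure"
Word 2: "mark"
Comparing from start:
  Pos 0: 'm' == 'm'
  Pos 1: 'e' != 'a' (stop)
LCP = "m" (length 1)


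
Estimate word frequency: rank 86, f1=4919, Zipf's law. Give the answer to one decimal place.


Zipf's law: f(r) = f(1) / r
f(1) = 4919
f(86) = 4919 / 86
= 57.2 occurrences


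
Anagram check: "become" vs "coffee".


Word 1: "become" → sorted: bceemo
Word 2: "coffee" → sorted: ceeffo
Same letters? bceemo != ceeffo
Anagram = No


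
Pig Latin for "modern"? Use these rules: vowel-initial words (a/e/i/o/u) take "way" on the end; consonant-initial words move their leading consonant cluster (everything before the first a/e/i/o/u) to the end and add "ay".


Word: "modern"
Starts with consonant(s) → move to end, add 'ay'
Consonant cluster: "m"
Pig Latin = "odernmay"


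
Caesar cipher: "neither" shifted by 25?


Word: "neither"
Shift: 25
Each letter → (letter + shift) mod 26:
  'n' (13) + 25 = 12 → 'm'
  'e' (4) + 25 = 3 → 'd'
  'i' (8) + 25 = 7 → 'h'
  't' (19) + 25 = 18 → 's'
  'h' (7) + 25 = 6 → 'g'
  'e' (4) + 25 = 3 → 'd'
  'r' (17) + 25 = 16 → 'q'
Result = "mdhsgdq"


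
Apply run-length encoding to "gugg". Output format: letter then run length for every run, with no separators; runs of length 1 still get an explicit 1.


String: "gugg"
Scanning for consecutive runs:
  'g' x 1
  'u' x 1
  'g' x 2
RLE = "g1u1g2"


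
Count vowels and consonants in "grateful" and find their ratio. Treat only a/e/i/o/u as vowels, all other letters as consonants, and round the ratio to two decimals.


Word: "grateful"
Vowels (a,e,i,o,u): 3
Consonants: 5
Ratio = 3/5
= 0.60


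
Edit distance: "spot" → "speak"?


Word 1: "spot" (length 4)
Word 2: "speak" (length 5)
One optimal edit sequence (insert/delete/substitute each cost 1):
  1. keep 's'
  2. keep 'p'
  3. insert 'e'  (+1)
  4. substitute 'o' -> 'a'  (+1)
  5. substitute 't' -> 'k'  (+1)
Total edit operations: 3
Edit distance = 3


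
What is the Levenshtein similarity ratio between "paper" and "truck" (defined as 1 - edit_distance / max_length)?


Word 1: "paper" (length 5)
Word 2: "truck" (length 5)
One optimal edit sequence:
  1. substitute 'p' -> 't'  (+1)
  2. substitute 'a' -> 'r'  (+1)
  3. substitute 'p' -> 'u'  (+1)
  4. substitute 'e' -> 'c'  (+1)
  5. substitute 'r' -> 'k'  (+1)
Edit distance = 5
Max length = max(5, 5) = 5
Similarity = 1 - 5/5
= 0.0000


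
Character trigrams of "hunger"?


Word: "hunger" (length 6)
Number of trigrams = 6 - 3 + 1 = 4
  Position 0: "hun"
  Position 1: "ung"
  Position 2: "nge"
  Position 3: "ger"
Trigrams = "hun", "ung", "nge", "ger"


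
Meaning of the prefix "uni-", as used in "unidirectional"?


Prefix: uni-
Example: unidirectional = uni- + directional
Meaning = one


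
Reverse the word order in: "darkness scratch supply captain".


Original: "darkness scratch supply captain"
Words (1..n): darkness | scratch | supply | captain
Reversed (n..1): captain | supply | scratch | darkness
Result = "captain supply scratch darkness"


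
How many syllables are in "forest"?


Word: "forest"
Syllable breakdown: for · est
Counting: 2 parts
= 2 syllables


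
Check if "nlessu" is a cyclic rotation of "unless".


Word: "unless", Candidate: "nlessu"
Method: check if candidate is substring of word+word
"unlessunless" contains "nlessu"? Yes
Is rotation = Yes


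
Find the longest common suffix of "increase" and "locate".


Word 1: "increase"
Word 2: "locate"
Comparing from end:
  Pos -1: 'e' == 'e'
  Pos -2: 's' != 't' (stop)
LCS = "e" (length 1)


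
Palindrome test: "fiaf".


Word: "fiaf"
Reversed: "faif"
Forward == Backward? fiaf != faif
Palindrome = No


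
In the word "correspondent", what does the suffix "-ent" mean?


Suffix: -ent
Example: correspondent = correspond + -ent
Meaning = one who / that which


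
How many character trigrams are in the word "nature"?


Word: "nature" (length 6)
Number of 3-grams = length - 3 + 1 = 6 - 3 + 1
= 4


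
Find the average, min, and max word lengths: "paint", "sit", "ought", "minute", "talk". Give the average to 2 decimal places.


Lengths: "paint"=5, "sit"=3, "ought"=5, "minute"=6, "talk"=4
Sum = 23, Count = 5
Average = 23/5 = 4.60
= avg=4.60, min=3, max=6


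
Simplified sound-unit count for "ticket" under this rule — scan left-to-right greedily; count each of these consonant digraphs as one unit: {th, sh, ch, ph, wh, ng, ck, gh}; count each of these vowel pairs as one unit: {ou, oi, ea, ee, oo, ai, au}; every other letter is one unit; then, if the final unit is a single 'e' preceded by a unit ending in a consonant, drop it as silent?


Word: "ticket" (6 letters)
Left-to-right scan:
  1. 't' (letter)
  2. 'i' (letter)
  3. 'ck' (digraph)
  4. 'e' (letter)
  5. 't' (letter)
Units from scan: 5
Sound units = 5 units


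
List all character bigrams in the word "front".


Word: "front" (length 5)
Number of bigrams = 5 - 2 + 1 = 4
  Position 0: "fr"
  Position 1: "ro"
  Position 2: "on"
  Position 3: "nt"
Bigrams = "fr", "ro", "on", "nt"


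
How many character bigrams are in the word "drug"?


Word: "drug" (length 4)
Number of 2-grams = length - 2 + 1 = 4 - 2 + 1
= 3


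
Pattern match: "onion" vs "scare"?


Pattern of "onion": [0, 1, 2, 0, 1]
Pattern of "scare": [0, 1, 2, 3, 4]
Patterns do not match
Same pattern = No


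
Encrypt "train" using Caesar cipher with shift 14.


Word: "train"
Shift: 14
Each letter → (letter + shift) mod 26:
  't' (19) + 14 = 7 → 'h'
  'r' (17) + 14 = 5 → 'f'
  'a' (0) + 14 = 14 → 'o'
  'i' (8) + 14 = 22 → 'w'
  'n' (13) + 14 = 1 → 'b'
Result = "hfowb"


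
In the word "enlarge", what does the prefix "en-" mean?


Prefix: en-
Example: enlarge (en- + large)
Meaning = cause to / put into


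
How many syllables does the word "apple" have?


Word: "apple"
Syllable breakdown: ap | ple
Counting: 2 parts
= 2 syllables


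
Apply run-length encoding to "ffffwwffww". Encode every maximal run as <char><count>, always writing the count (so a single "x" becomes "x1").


String: "ffffwwffww"
Scanning for consecutive runs:
  'f' x 4
  'w' x 2
  'f' x 2
  'w' x 2
RLE = "f4w2f2w2"


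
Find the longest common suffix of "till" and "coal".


Word 1: "till"
Word 2: "coal"
Comparing from end:
  Pos -1: 'l' == 'l'
  Pos -2: 'l' != 'a' (stop)
LCS = "l" (length 1)


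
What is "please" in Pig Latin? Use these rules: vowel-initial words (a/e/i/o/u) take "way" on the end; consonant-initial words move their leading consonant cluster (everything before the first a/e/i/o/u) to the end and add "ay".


Word: "please"
Starts with consonant(s) → move to end, add 'ay'
Consonant cluster: "pl"
Pig Latin = "easeplay"


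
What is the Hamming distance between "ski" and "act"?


Comparing character by character (same length = 3):
  Pos 0: 's' vs 'a' !=
  Pos 1: 'k' vs 'c' !=
  Pos 2: 'i' vs 't' !=
Hamming distance = 3


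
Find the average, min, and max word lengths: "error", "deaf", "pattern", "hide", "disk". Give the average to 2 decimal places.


Lengths: "error"=5, "deaf"=4, "pattern"=7, "hide"=4, "disk"=4
Sum = 24, Count = 5
Average = 24/5 = 4.80
= avg=4.80, min=4, max=7


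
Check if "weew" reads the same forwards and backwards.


Word: "weew"
Reversed: "weew"
Forward == Backward? weew == weew
Palindrome = Yes


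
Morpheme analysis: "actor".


Word: "actor"
Morphemes: act + -or
Each morpheme carries meaning
= 2 morphemes


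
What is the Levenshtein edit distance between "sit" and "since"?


Word 1: "sit" (length 3)
Word 2: "since" (length 5)
One optimal edit sequence (insert/delete/substitute each cost 1):
  1. keep 's'
  2. keep 'i'
  3. insert 'n'  (+1)
  4. insert 'c'  (+1)
  5. substitute 't' -> 'e'  (+1)
Total edit operations: 3
Edit distance = 3
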